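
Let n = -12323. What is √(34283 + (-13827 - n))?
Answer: √32779 ≈ 181.05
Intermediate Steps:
√(34283 + (-13827 - n)) = √(34283 + (-13827 - 1*(-12323))) = √(34283 + (-13827 + 12323)) = √(34283 - 1504) = √32779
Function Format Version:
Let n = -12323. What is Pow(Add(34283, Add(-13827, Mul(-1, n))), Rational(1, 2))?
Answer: Pow(32779, Rational(1, 2)) ≈ 181.05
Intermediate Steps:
Pow(Add(34283, Add(-13827, Mul(-1, n))), Rational(1, 2)) = Pow(Add(34283, Add(-13827, Mul(-1, -12323))), Rational(1, 2)) = Pow(Add(34283, Add(-13827, 12323)), Rational(1, 2)) = Pow(Add(34283, -1504), Rational(1, 2)) = Pow(32779, Rational(1, 2))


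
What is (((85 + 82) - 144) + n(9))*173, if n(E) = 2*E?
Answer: 7093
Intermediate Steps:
(((85 + 82) - 144) + n(9))*173 = (((85 + 82) - 144) + 2*9)*173 = ((167 - 144) + 18)*173 = (23 + 18)*173 = 41*173 = 7093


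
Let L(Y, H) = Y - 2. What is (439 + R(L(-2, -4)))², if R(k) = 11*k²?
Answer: 378225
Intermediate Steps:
L(Y, H) = -2 + Y
(439 + R(L(-2, -4)))² = (439 + 11*(-2 - 2)²)² = (439 + 11*(-4)²)² = (439 + 11*16)² = (439 + 176)² = 615² = 378225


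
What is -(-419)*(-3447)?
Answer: -1444293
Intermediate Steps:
-(-419)*(-3447) = -1*1444293 = -1444293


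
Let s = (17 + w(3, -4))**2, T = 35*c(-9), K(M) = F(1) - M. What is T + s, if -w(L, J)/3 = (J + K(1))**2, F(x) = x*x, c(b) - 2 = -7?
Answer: 786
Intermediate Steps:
c(b) = -5 (c(b) = 2 - 7 = -5)
F(x) = x**2
K(M) = 1 - M (K(M) = 1**2 - M = 1 - M)
w(L, J) = -3*J**2 (w(L, J) = -3*(J + (1 - 1*1))**2 = -3*(J + (1 - 1))**2 = -3*(J + 0)**2 = -3*J**2)
T = -175 (T = 35*(-5) = -175)
s = 961 (s = (17 - 3*(-4)**2)**2 = (17 - 3*16)**2 = (17 - 48)**2 = (-31)**2 = 961)
T + s = -175 + 961 = 786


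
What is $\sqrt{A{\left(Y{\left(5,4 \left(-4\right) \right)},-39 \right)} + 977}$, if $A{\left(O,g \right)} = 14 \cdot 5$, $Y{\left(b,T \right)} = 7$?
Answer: $\sqrt{1047} \approx 32.357$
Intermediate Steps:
$A{\left(O,g \right)} = 70$
$\sqrt{A{\left(Y{\left(5,4 \left(-4\right) \right)},-39 \right)} + 977} = \sqrt{70 + 977} = \sqrt{1047}$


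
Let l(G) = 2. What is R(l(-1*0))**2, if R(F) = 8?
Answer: 64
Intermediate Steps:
R(l(-1*0))**2 = 8**2 = 64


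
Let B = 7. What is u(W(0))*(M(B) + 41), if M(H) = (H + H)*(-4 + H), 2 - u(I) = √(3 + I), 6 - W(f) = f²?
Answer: -83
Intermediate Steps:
W(f) = 6 - f²
u(I) = 2 - √(3 + I)
M(H) = 2*H*(-4 + H) (M(H) = (2*H)*(-4 + H) = 2*H*(-4 + H))
u(W(0))*(M(B) + 41) = (2 - √(3 + (6 - 1*0²)))*(2*7*(-4 + 7) + 41) = (2 - √(3 + (6 - 1*0)))*(2*7*3 + 41) = (2 - √(3 + (6 + 0)))*(42 + 41) = (2 - √(3 + 6))*83 = (2 - √9)*83 = (2 - 1*3)*83 = (2 - 3)*83 = -1*83 = -83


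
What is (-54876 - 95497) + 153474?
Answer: 3101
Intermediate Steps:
(-54876 - 95497) + 153474 = -150373 + 153474 = 3101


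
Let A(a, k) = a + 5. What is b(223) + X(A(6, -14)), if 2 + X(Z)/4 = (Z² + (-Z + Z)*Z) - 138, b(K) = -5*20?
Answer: -176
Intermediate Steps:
A(a, k) = 5 + a
b(K) = -100
X(Z) = -560 + 4*Z² (X(Z) = -8 + 4*((Z² + (-Z + Z)*Z) - 138) = -8 + 4*((Z² + 0*Z) - 138) = -8 + 4*((Z² + 0) - 138) = -8 + 4*(Z² - 138) = -8 + 4*(-138 + Z²) = -8 + (-552 + 4*Z²) = -560 + 4*Z²)
b(223) + X(A(6, -14)) = -100 + (-560 + 4*(5 + 6)²) = -100 + (-560 + 4*11²) = -100 + (-560 + 4*121) = -100 + (-560 + 484) = -100 - 76 = -176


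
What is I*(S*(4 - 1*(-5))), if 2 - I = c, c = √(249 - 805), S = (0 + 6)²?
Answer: 648 - 648*I*√139 ≈ 648.0 - 7639.8*I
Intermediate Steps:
S = 36 (S = 6² = 36)
c = 2*I*√139 (c = √(-556) = 2*I*√139 ≈ 23.58*I)
I = 2 - 2*I*√139 ≈ 2.0 - 23.58*I
I*(S*(4 - 1*(-5))) = (2 - 2*I*√139)*(36*(4 - 1*(-5))) = (2 - 2*I*√139)*(36*(4 + 5)) = (2 - 2*I*√139)*(36*9) = (2 - 2*I*√139)*324 = 648 - 648*I*√139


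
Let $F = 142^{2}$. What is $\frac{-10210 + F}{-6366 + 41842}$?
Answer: $\frac{711}{2534} \approx 0.28058$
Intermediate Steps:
$F = 20164$
$\frac{-10210 + F}{-6366 + 41842} = \frac{-10210 + 20164}{-6366 + 41842} = \frac{9954}{35476} = 9954 \cdot \frac{1}{35476} = \frac{711}{2534}$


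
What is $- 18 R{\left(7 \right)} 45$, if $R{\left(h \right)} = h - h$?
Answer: $0$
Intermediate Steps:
$R{\left(h \right)} = 0$
$- 18 R{\left(7 \right)} 45 = \left(-18\right) 0 \cdot 45 = 0 \cdot 45 = 0$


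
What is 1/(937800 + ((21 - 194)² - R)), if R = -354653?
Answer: 1/1322382 ≈ 7.5621e-7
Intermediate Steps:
1/(937800 + ((21 - 194)² - R)) = 1/(937800 + ((21 - 194)² - 1*(-354653))) = 1/(937800 + ((-173)² + 354653)) = 1/(937800 + (29929 + 354653)) = 1/(937800 + 384582) = 1/1322382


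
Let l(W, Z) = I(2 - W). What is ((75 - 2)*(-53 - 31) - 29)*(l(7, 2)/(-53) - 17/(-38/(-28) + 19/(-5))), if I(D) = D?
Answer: -393841925/9063 ≈ -43456.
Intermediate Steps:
l(W, Z) = 2 - W
((75 - 2)*(-53 - 31) - 29)*(l(7, 2)/(-53) - 17/(-38/(-28) + 19/(-5))) = ((75 - 2)*(-53 - 31) - 29)*((2 - 1*7)/(-53) - 17/(-38/(-28) + 19/(-5))) = (73*(-84) - 29)*((2 - 7)*(-1/53) - 17/(-38*(-1/28) + 19*(-⅕))) = (-6132 - 29)*(-5*(-1/53) - 17/(19/14 - 19/5)) = -6161*(5/53 - 17/(-171/70)) = -6161*(5/53 - 17*(-70/171)) = -6161*(5/53 + 1190/171) = -6161*63925/9063 = -393841925/9063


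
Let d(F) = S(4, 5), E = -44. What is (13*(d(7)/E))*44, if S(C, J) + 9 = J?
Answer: 52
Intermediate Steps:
S(C, J) = -9 + J
d(F) = -4 (d(F) = -9 + 5 = -4)
(13*(d(7)/E))*44 = (13*(-4/(-44)))*44 = (13*(-4*(-1/44)))*44 = (13*(1/11))*44 = (13/11)*44 = 52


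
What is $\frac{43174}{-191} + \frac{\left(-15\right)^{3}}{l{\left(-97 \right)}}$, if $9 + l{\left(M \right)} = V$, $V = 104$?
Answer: $- \frac{949231}{3629} \approx -261.57$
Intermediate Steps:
$l{\left(M \right)} = 95$ ($l{\left(M \right)} = -9 + 104 = 95$)
$\frac{43174}{-191} + \frac{\left(-15\right)^{3}}{l{\left(-97 \right)}} = \frac{43174}{-191} + \frac{\left(-15\right)^{3}}{95} = 43174 \left(- \frac{1}{191}\right) - \frac{675}{19} = - \frac{43174}{191} - \frac{675}{19} = - \frac{949231}{3629}$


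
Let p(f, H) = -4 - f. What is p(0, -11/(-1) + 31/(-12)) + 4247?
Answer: 4243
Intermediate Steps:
p(0, -11/(-1) + 31/(-12)) + 4247 = (-4 - 1*0) + 4247 = (-4 + 0) + 4247 = -4 + 4247 = 4243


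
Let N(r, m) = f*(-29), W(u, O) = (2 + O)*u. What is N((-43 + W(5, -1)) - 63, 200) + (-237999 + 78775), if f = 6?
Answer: -159398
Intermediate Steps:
W(u, O) = u*(2 + O)
N(r, m) = -174 (N(r, m) = 6*(-29) = -174)
N((-43 + W(5, -1)) - 63, 200) + (-237999 + 78775) = -174 + (-237999 + 78775) = -174 - 159224 = -159398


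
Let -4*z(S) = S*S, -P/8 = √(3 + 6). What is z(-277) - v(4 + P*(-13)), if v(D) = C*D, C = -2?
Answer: -74201/4 ≈ -18550.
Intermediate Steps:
P = -24 (P = -8*√(3 + 6) = -8*√9 = -8*3 = -24)
v(D) = -2*D
z(S) = -S²/4 (z(S) = -S*S/4 = -S²/4)
z(-277) - v(4 + P*(-13)) = -¼*(-277)² - (-2)*(4 - 24*(-13)) = -¼*76729 - (-2)*(4 + 312) = -76729/4 - (-2)*316 = -76729/4 - 1*(-632) = -76729/4 + 632 = -74201/4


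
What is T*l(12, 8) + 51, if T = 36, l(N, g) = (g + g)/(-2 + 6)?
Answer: 195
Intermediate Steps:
l(N, g) = g/2 (l(N, g) = (2*g)/4 = (2*g)*(¼) = g/2)
T*l(12, 8) + 51 = 36*((½)*8) + 51 = 36*4 + 51 = 144 + 51 = 195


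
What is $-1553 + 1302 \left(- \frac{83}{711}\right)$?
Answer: $- \frac{404083}{237} \approx -1705.0$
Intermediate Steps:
$-1553 + 1302 \left(- \frac{83}{711}\right) = -1553 - \frac{36022}{237} = - \frac{404083}{237}$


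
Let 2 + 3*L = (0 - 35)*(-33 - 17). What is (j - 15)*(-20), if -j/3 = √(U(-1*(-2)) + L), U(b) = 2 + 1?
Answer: 300 + 20*√5271 ≈ 1752.0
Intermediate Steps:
U(b) = 3
L = 1748/3 (L = -⅔ + ((0 - 35)*(-33 - 17))/3 = -⅔ + (-35*(-50))/3 = -⅔ + (⅓)*1750 = -⅔ + 1750/3 = 1748/3 ≈ 582.67)
j = -√5271 (j = -3*√(3 + 1748/3) = -√5271 ≈ -72.602)
(j - 15)*(-20) = (-√5271 - 15)*(-20) = (-15 - √5271)*(-20) = 300 + 20*√5271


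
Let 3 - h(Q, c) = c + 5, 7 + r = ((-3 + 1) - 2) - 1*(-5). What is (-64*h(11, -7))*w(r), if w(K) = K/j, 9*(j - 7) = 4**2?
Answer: 17280/79 ≈ 218.73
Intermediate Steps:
r = -6 (r = -7 + (((-3 + 1) - 2) - 1*(-5)) = -7 + ((-2 - 2) + 5) = -7 + (-4 + 5) = -7 + 1 = -6)
j = 79/9 (j = 7 + (1/9)*4**2 = 7 + (1/9)*16 = 7 + 16/9 = 79/9 ≈ 8.7778)
w(K) = 9*K/79 (w(K) = K/(79/9) = K*(9/79) = 9*K/79)
h(Q, c) = -2 - c (h(Q, c) = 3 - (c + 5) = 3 - (5 + c) = 3 + (-5 - c) = -2 - c)
(-64*h(11, -7))*w(r) = (-64*(-2 - 1*(-7)))*((9/79)*(-6)) = -64*(-2 + 7)*(-54/79) = -64*5*(-54/79) = -320*(-54/79) = 17280/79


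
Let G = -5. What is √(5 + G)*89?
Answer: 0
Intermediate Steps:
√(5 + G)*89 = √(5 - 5)*89 = √0*89 = 0*89 = 0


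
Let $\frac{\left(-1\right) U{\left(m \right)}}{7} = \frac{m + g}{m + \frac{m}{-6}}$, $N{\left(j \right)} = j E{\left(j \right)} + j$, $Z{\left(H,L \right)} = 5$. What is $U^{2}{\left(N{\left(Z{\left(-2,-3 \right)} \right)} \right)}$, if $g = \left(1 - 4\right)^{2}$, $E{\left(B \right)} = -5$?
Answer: $\frac{53361}{2500} \approx 21.344$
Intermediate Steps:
$g = 9$ ($g = \left(-3\right)^{2} = 9$)
$N{\left(j \right)} = - 4 j$ ($N{\left(j \right)} = j \left(-5\right) + j = - 5 j + j = - 4 j$)
$U{\left(m \right)} = - \frac{42 \left(9 + m\right)}{5 m}$ ($U{\left(m \right)} = - 7 \frac{m + 9}{m + \frac{m}{-6}} = - 7 \frac{9 + m}{m + m \left(- \frac{1}{6}\right)} = - 7 \frac{9 + m}{m - \frac{m}{6}} = - 7 \frac{9 + m}{\frac{5}{6} m} = - 7 \left(9 + m\right) \frac{6}{5 m} = - 7 \frac{6 \left(9 + m\right)}{5 m} = - \frac{42 \left(9 + m\right)}{5 m}$)
$U^{2}{\left(N{\left(Z{\left(-2,-3 \right)} \right)} \right)} = \left(\frac{42 \left(-9 - \left(-4\right) 5\right)}{5 \left(\left(-4\right) 5\right)}\right)^{2} = \left(\frac{42 \left(-9 - -20\right)}{5 \left(-20\right)}\right)^{2} = \left(\frac{42}{5} \left(- \frac{1}{20}\right) \left(-9 + 20\right)\right)^{2} = \left(\frac{42}{5} \left(- \frac{1}{20}\right) 11\right)^{2} = \left(- \frac{231}{50}\right)^{2} = \frac{53361}{2500}$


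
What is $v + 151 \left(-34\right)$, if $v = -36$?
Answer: $-5170$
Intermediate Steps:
$v + 151 \left(-34\right) = -36 + 151 \left(-34\right) = -36 - 5134 = -5170$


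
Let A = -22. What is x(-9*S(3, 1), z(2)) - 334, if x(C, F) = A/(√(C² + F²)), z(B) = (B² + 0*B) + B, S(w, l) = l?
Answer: -334 - 22*√13/39 ≈ -336.03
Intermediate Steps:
z(B) = B + B² (z(B) = (B² + 0) + B = B² + B = B + B²)
x(C, F) = -22/√(C² + F²)
x(-9*S(3, 1), z(2)) - 334 = -22/√((-9*1)² + (2*(1 + 2))²) - 334 = -22/√((-9)² + (2*3)²) - 334 = -22/√(81 + 6²) - 334 = -22/√(81 + 36) - 334 = -22*√13/39 - 334 = -334 - 22*√13/39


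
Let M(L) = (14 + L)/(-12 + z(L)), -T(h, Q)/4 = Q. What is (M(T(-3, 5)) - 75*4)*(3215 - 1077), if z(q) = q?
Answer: -5127993/8 ≈ -6.4100e+5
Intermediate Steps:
T(h, Q) = -4*Q
M(L) = (14 + L)/(-12 + L)
(M(T(-3, 5)) - 75*4)*(3215 - 1077) = ((14 - 4*5)/(-12 - 4*5) - 75*4)*(3215 - 1077) = ((14 - 20)/(-12 - 20) - 300)*2138 = (-6/(-32) - 300)*2138 = (-1/32*(-6) - 300)*2138 = (3/16 - 300)*2138 = -4797/16*2138 = -5127993/8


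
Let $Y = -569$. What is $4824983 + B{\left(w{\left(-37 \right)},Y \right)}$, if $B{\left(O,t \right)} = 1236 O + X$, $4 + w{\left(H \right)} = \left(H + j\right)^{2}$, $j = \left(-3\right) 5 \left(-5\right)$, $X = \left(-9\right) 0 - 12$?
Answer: $6604811$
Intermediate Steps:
$X = -12$ ($X = 0 - 12 = -12$)
$j = 75$ ($j = \left(-15\right) \left(-5\right) = 75$)
$w{\left(H \right)} = -4 + \left(75 + H\right)^{2}$ ($w{\left(H \right)} = -4 + \left(H + 75\right)^{2} = -4 + \left(75 + H\right)^{2}$)
$B{\left(O,t \right)} = -12 + 1236 O$ ($B{\left(O,t \right)} = 1236 O - 12 = -12 + 1236 O$)
$4824983 + B{\left(w{\left(-37 \right)},Y \right)} = 4824983 - \left(12 - 1236 \left(-4 + \left(75 - 37\right)^{2}\right)\right) = 4824983 - \left(12 - 1236 \left(-4 + 38^{2}\right)\right) = 4824983 - \left(12 - 1236 \left(-4 + 1444\right)\right) = 4824983 + \left(-12 + 1236 \cdot 1440\right) = 4824983 + \left(-12 + 1779840\right) = 4824983 + 1779828 = 6604811$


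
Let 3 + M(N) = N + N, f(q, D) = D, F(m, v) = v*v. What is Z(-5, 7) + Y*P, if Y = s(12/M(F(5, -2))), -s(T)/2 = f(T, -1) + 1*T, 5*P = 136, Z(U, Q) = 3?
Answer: -1829/25 ≈ -73.160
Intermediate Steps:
F(m, v) = v²
M(N) = -3 + 2*N (M(N) = -3 + (N + N) = -3 + 2*N)
P = 136/5 (P = (⅕)*136 = 136/5 ≈ 27.200)
s(T) = 2 - 2*T (s(T) = -2*(-1 + 1*T) = -2*(-1 + T) = 2 - 2*T)
Y = -14/5 (Y = 2 - 24/(-3 + 2*(-2)²) = 2 - 24/(-3 + 2*4) = 2 - 24/(-3 + 8) = 2 - 24/5 = -14/5 ≈ -2.8000)
Z(-5, 7) + Y*P = 3 - 14/5*136/5 = 3 - 1904/25 = -1829/25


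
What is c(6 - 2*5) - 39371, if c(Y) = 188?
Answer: -39183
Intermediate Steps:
c(6 - 2*5) - 39371 = 188 - 39371 = -39183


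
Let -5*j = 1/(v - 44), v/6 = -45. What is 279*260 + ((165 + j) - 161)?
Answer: 113894081/1570 ≈ 72544.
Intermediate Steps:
v = -270 (v = 6*(-45) = -270)
j = 1/1570 (j = -1/(5*(-270 - 44)) = -⅕/(-314) = -⅕*(-1/314) = 1/1570 ≈ 0.00063694)
279*260 + ((165 + j) - 161) = 279*260 + ((165 + 1/1570) - 161) = 72540 + (259051/1570 - 161) = 72540 + 6281/1570 = 113894081/1570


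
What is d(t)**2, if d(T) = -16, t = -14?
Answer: 256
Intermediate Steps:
d(t)**2 = (-16)**2 = 256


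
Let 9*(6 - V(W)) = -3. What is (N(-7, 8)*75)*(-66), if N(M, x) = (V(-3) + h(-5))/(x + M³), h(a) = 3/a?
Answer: 5676/67 ≈ 84.716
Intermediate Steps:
V(W) = 19/3 (V(W) = 6 - ⅑*(-3) = 6 + ⅓ = 19/3)
N(M, x) = 86/(15*(x + M³)) (N(M, x) = (19/3 + 3/(-5))/(x + M³) = (19/3 + 3*(-⅕))/(x + M³) = (19/3 - ⅗)/(x + M³) = 86/(15*(x + M³)))
(N(-7, 8)*75)*(-66) = ((86/(15*(8 + (-7)³)))*75)*(-66) = ((86/(15*(8 - 343)))*75)*(-66) = (((86/15)/(-335))*75)*(-66) = (((86/15)*(-1/335))*75)*(-66) = -86/5025*75*(-66) = -86/67*(-66) = 5676/67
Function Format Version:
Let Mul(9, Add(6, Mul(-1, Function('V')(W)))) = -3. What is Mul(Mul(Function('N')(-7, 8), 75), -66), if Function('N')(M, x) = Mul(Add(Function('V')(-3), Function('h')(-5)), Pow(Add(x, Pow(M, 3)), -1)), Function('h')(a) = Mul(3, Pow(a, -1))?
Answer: Rational(5676, 67) ≈ 84.716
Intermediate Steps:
Function('V')(W) = Rational(19, 3) (Function('V')(W) = Add(6, Mul(Rational(-1, 9), -3)) = Add(6, Rational(1, 3)) = Rational(19, 3))
Function('N')(M, x) = Mul(Rational(86, 15), Pow(Add(x, Pow(M, 3)), -1)) (Function('N')(M, x) = Mul(Add(Rational(19, 3), Mul(3, Pow(-5, -1))), Pow(Add(x, Pow(M, 3)), -1)) = Mul(Add(Rational(19, 3), Mul(3, Rational(-1, 5))), Pow(Add(x, Pow(M, 3)), -1)) = Mul(Add(Rational(19, 3), Rational(-3, 5)), Pow(Add(x, Pow(M, 3)), -1)) = Mul(Rational(86, 15), Pow(Add(x, Pow(M, 3)), -1)))
Mul(Mul(Function('N')(-7, 8), 75), -66) = Mul(Mul(Mul(Rational(86, 15), Pow(Add(8, Pow(-7, 3)), -1)), 75), -66) = Mul(Mul(Mul(Rational(86, 15), Pow(Add(8, -343), -1)), 75), -66) = Mul(Mul(Mul(Rational(86, 15), Pow(-335, -1)), 75), -66) = Mul(Mul(Mul(Rational(86, 15), Rational(-1, 335)), 75), -66) = Mul(Mul(Rational(-86, 5025), 75), -66) = Mul(Rational(-86, 67), -66) = Rational(5676, 67)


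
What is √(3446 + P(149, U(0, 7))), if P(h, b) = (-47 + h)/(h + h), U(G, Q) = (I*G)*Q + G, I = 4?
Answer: √76512245/149 ≈ 58.706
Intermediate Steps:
U(G, Q) = G + 4*G*Q (U(G, Q) = (4*G)*Q + G = 4*G*Q + G = G + 4*G*Q)
P(h, b) = (-47 + h)/(2*h) (P(h, b) = (-47 + h)/((2*h)) = (-47 + h)*(1/(2*h)) = (-47 + h)/(2*h))
√(3446 + P(149, U(0, 7))) = √(3446 + (½)*(-47 + 149)/149) = √(3446 + (½)*(1/149)*102) = √(3446 + 51/149) = √(513505/149) = √76512245/149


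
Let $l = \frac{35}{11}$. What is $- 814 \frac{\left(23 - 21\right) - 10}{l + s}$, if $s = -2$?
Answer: $\frac{71632}{13} \approx 5510.2$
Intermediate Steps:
$l = \frac{35}{11}$ ($l = 35 \cdot \frac{1}{11} = \frac{35}{11} \approx 3.1818$)
$- 814 \frac{\left(23 - 21\right) - 10}{l + s} = - 814 \frac{\left(23 - 21\right) - 10}{\frac{35}{11} - 2} = - 814 \frac{\left(23 - 21\right) - 10}{\frac{13}{11}} = - 814 \left(2 - 10\right) \frac{11}{13} = - 814 \left(\left(-8\right) \frac{11}{13}\right) = \left(-814\right) \left(- \frac{88}{13}\right) = \frac{71632}{13}$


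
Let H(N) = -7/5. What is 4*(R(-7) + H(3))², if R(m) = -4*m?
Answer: 70756/25 ≈ 2830.2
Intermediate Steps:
H(N) = -7/5 (H(N) = -7*⅕ = -7/5)
4*(R(-7) + H(3))² = 4*(-4*(-7) - 7/5)² = 4*(28 - 7/5)² = 4*(133/5)² = 4*(17689/25) = 70756/25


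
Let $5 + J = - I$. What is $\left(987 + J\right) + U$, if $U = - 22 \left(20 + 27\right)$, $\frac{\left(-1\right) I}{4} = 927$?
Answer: $3656$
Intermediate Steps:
$I = -3708$ ($I = \left(-4\right) 927 = -3708$)
$J = 3703$ ($J = -5 - -3708 = -5 + 3708 = 3703$)
$U = -1034$ ($U = \left(-22\right) 47 = -1034$)
$\left(987 + J\right) + U = \left(987 + 3703\right) - 1034 = 4690 - 1034 = 3656$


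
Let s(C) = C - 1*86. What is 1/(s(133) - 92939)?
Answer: -1/92892 ≈ -1.0765e-5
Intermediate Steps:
s(C) = -86 + C (s(C) = C - 86 = -86 + C)
1/(s(133) - 92939) = 1/((-86 + 133) - 92939) = 1/(47 - 92939) = 1/(-92892) = -1/92892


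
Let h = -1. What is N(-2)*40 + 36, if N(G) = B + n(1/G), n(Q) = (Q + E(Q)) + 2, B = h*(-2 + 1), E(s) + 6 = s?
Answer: -124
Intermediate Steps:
E(s) = -6 + s
B = 1 (B = -(-2 + 1) = -1*(-1) = 1)
n(Q) = -4 + 2*Q (n(Q) = (Q + (-6 + Q)) + 2 = (-6 + 2*Q) + 2 = -4 + 2*Q)
N(G) = -3 + 2/G (N(G) = 1 + (-4 + 2/G) = -3 + 2/G)
N(-2)*40 + 36 = (-3 + 2/(-2))*40 + 36 = (-3 + 2*(-½))*40 + 36 = (-3 - 1)*40 + 36 = -4*40 + 36 = -160 + 36 = -124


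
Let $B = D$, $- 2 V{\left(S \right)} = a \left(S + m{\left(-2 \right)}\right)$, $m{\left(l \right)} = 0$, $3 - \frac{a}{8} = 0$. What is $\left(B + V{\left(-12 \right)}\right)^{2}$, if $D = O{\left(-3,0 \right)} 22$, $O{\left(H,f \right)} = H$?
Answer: $6084$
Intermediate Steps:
$a = 24$ ($a = 24 - 0 = 24 + 0 = 24$)
$D = -66$ ($D = \left(-3\right) 22 = -66$)
$V{\left(S \right)} = - 12 S$ ($V{\left(S \right)} = - \frac{24 \left(S + 0\right)}{2} = - \frac{24 S}{2} = - 12 S$)
$B = -66$
$\left(B + V{\left(-12 \right)}\right)^{2} = \left(-66 - -144\right)^{2} = \left(-66 + 144\right)^{2} = 78^{2} = 6084$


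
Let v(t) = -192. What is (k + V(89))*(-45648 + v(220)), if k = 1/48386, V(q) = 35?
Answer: -38815272120/24193 ≈ -1.6044e+6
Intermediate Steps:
k = 1/48386 ≈ 2.0667e-5
(k + V(89))*(-45648 + v(220)) = (1/48386 + 35)*(-45648 - 192) = (1693511/48386)*(-45840) = -38815272120/24193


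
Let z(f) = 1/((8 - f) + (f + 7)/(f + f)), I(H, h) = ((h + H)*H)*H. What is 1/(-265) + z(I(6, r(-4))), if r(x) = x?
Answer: -47297/2421305 ≈ -0.019534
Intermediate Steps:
I(H, h) = H²*(H + h) (I(H, h) = ((H + h)*H)*H = (H*(H + h))*H = H²*(H + h))
z(f) = 1/(8 - f + (7 + f)/(2*f)) (z(f) = 1/((8 - f) + (7 + f)/((2*f))) = 1/((8 - f) + (7 + f)*(1/(2*f))) = 1/((8 - f) + (7 + f)/(2*f)) = 1/(8 - f + (7 + f)/(2*f)))
1/(-265) + z(I(6, r(-4))) = 1/(-265) + 2*(6²*(6 - 4))/(7 - 2*1296*(6 - 4)² + 17*(6²*(6 - 4))) = -1/265 + 2*(36*2)/(7 - 2*(36*2)² + 17*(36*2)) = -1/265 + 2*72/(7 - 2*72² + 17*72) = -1/265 + 2*72/(7 - 2*5184 + 1224) = -1/265 + 2*72/(7 - 10368 + 1224) = -1/265 + 2*72/(-9137) = -1/265 + 2*72*(-1/9137) = -1/265 - 144/9137 = -47297/2421305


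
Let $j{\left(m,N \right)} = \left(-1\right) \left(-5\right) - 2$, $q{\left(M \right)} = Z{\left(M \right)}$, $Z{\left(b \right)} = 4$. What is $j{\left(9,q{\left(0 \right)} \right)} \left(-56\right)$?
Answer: $-168$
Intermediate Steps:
$q{\left(M \right)} = 4$
$j{\left(m,N \right)} = 3$ ($j{\left(m,N \right)} = 5 - 2 = 3$)
$j{\left(9,q{\left(0 \right)} \right)} \left(-56\right) = 3 \left(-56\right) = -168$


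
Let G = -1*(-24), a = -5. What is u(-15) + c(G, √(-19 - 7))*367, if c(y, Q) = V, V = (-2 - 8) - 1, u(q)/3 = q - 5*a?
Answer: -4007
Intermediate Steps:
G = 24
u(q) = 75 + 3*q (u(q) = 3*(q - 5*(-5)) = 3*(q + 25) = 3*(25 + q) = 75 + 3*q)
V = -11 (V = -10 - 1 = -11)
c(y, Q) = -11
u(-15) + c(G, √(-19 - 7))*367 = (75 + 3*(-15)) - 11*367 = (75 - 45) - 4037 = 30 - 4037 = -4007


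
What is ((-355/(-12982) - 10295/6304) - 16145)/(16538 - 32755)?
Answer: 660707223165/663587704288 ≈ 0.99566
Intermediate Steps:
((-355/(-12982) - 10295/6304) - 16145)/(16538 - 32755) = ((-355*(-1/12982) - 10295*1/6304) - 16145)/(-16217) = ((355/12982 - 10295/6304) - 16145)*(-1/16217) = (-65705885/40919264 - 16145)*(-1/16217) = -660707223165/40919264*(-1/16217) = 660707223165/663587704288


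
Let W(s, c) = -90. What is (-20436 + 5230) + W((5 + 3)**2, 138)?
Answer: -15296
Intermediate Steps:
(-20436 + 5230) + W((5 + 3)**2, 138) = (-20436 + 5230) - 90 = -15206 - 90 = -15296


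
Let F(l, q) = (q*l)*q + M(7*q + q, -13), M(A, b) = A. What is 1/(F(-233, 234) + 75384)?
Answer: -1/12680892 ≈ -7.8859e-8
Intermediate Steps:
F(l, q) = 8*q + l*q**2 (F(l, q) = (q*l)*q + (7*q + q) = (l*q)*q + 8*q = l*q**2 + 8*q = 8*q + l*q**2)
1/(F(-233, 234) + 75384) = 1/(234*(8 - 233*234) + 75384) = 1/(234*(8 - 54522) + 75384) = 1/(234*(-54514) + 75384) = 1/(-12756276 + 75384) = 1/(-12680892) = -1/12680892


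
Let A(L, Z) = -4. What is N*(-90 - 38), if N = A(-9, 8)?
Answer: 512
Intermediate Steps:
N = -4
N*(-90 - 38) = -4*(-90 - 38) = -4*(-128) = 512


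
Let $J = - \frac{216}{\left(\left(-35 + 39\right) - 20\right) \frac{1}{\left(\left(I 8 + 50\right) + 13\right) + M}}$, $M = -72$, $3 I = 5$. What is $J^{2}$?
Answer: $\frac{13689}{4} \approx 3422.3$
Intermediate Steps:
$I = \frac{5}{3}$ ($I = \frac{1}{3} \cdot 5 = \frac{5}{3} \approx 1.6667$)
$J = \frac{117}{2}$ ($J = - \frac{216}{\left(\left(-35 + 39\right) - 20\right) \frac{1}{\left(\left(\frac{5}{3} \cdot 8 + 50\right) + 13\right) - 72}} = - \frac{216}{\left(4 - 20\right) \frac{1}{\left(\left(\frac{40}{3} + 50\right) + 13\right) - 72}} = - \frac{216}{\left(-16\right) \frac{1}{\left(\frac{190}{3} + 13\right) - 72}} = - \frac{216}{\left(-16\right) \frac{1}{\frac{229}{3} - 72}} = - \frac{216}{\left(-16\right) \frac{1}{\frac{13}{3}}} = - \frac{216}{\left(-16\right) \frac{3}{13}} = - \frac{216}{- \frac{48}{13}} = \left(-216\right) \left(- \frac{13}{48}\right) = \frac{117}{2} \approx 58.5$)
$J^{2} = \left(\frac{117}{2}\right)^{2} = \frac{13689}{4}$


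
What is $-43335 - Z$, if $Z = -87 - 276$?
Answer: $-42972$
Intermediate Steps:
$Z = -363$ ($Z = -87 - 276 = -363$)
$-43335 - Z = -43335 - -363 = -43335 + 363 = -42972$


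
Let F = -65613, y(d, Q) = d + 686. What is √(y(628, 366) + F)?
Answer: I*√64299 ≈ 253.57*I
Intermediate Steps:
y(d, Q) = 686 + d
√(y(628, 366) + F) = √((686 + 628) - 65613) = √(1314 - 65613) = √(-64299) = I*√64299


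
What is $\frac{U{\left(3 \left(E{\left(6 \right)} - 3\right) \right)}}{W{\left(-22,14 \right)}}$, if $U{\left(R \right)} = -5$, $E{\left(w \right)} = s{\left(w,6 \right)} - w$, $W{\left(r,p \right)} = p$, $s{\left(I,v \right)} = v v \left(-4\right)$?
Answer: $- \frac{5}{14} \approx -0.35714$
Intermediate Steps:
$s{\left(I,v \right)} = - 4 v^{2}$ ($s{\left(I,v \right)} = v^{2} \left(-4\right) = - 4 v^{2}$)
$E{\left(w \right)} = -144 - w$ ($E{\left(w \right)} = - 4 \cdot 6^{2} - w = \left(-4\right) 36 - w = -144 - w$)
$\frac{U{\left(3 \left(E{\left(6 \right)} - 3\right) \right)}}{W{\left(-22,14 \right)}} = - \frac{5}{14}$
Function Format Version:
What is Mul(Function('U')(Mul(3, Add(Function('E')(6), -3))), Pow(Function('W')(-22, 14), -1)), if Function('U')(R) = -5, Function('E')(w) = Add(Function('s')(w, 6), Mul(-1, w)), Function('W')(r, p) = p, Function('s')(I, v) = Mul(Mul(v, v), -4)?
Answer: Rational(-5, 14) ≈ -0.35714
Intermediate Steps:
Function('s')(I, v) = Mul(-4, Pow(v, 2)) (Function('s')(I, v) = Mul(Pow(v, 2), -4) = Mul(-4, Pow(v, 2)))
Function('E')(w) = Add(-144, Mul(-1, w)) (Function('E')(w) = Add(Mul(-4, Pow(6, 2)), Mul(-1, w)) = Add(Mul(-4, 36), Mul(-1, w)) = Add(-144, Mul(-1, w)))
Mul(Function('U')(Mul(3, Add(Function('E')(6), -3))), Pow(Function('W')(-22, 14), -1)) = Mul(-5, Pow(14, -1)) = Mul(-5, Rational(1, 14)) = Rational(-5, 14)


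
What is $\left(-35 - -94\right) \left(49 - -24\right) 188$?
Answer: $809716$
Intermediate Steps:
$\left(-35 - -94\right) \left(49 - -24\right) 188 = \left(-35 + 94\right) \left(49 + 24\right) 188 = 59 \cdot 73 \cdot 188 = 4307 \cdot 188 = 809716$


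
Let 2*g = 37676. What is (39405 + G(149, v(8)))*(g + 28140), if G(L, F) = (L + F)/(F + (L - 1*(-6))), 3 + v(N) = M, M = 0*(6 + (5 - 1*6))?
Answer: 70346102117/38 ≈ 1.8512e+9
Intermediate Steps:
g = 18838 (g = (½)*37676 = 18838)
M = 0 (M = 0*(6 + (5 - 6)) = 0*(6 - 1) = 0*5 = 0)
v(N) = -3 (v(N) = -3 + 0 = -3)
G(L, F) = (F + L)/(6 + F + L) (G(L, F) = (F + L)/(F + (L + 6)) = (F + L)/(F + (6 + L)) = (F + L)/(6 + F + L))
(39405 + G(149, v(8)))*(g + 28140) = (39405 + (-3 + 149)/(6 - 3 + 149))*(18838 + 28140) = (39405 + 146/152)*46978 = (39405 + (1/152)*146)*46978 = (39405 + 73/76)*46978 = (2994853/76)*46978 = 70346102117/38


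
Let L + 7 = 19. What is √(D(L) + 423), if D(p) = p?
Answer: √435 ≈ 20.857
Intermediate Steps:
L = 12 (L = -7 + 19 = 12)
√(D(L) + 423) = √(12 + 423) = √435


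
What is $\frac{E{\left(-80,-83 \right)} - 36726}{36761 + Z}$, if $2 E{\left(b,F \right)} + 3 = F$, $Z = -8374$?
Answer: $- \frac{36769}{28387} \approx -1.2953$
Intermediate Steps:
$E{\left(b,F \right)} = - \frac{3}{2} + \frac{F}{2}$
$\frac{E{\left(-80,-83 \right)} - 36726}{36761 + Z} = \frac{\left(- \frac{3}{2} + \frac{1}{2} \left(-83\right)\right) - 36726}{36761 - 8374} = \frac{\left(- \frac{3}{2} - \frac{83}{2}\right) - 36726}{28387} = \left(-43 - 36726\right) \frac{1}{28387} = \left(-36769\right) \frac{1}{28387} = - \frac{36769}{28387}$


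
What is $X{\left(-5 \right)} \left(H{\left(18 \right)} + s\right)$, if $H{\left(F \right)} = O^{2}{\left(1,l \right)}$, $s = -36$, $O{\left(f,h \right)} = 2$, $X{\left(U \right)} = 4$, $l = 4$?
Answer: $-128$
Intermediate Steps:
$H{\left(F \right)} = 4$ ($H{\left(F \right)} = 2^{2} = 4$)
$X{\left(-5 \right)} \left(H{\left(18 \right)} + s\right) = 4 \left(4 - 36\right) = 4 \left(-32\right) = -128$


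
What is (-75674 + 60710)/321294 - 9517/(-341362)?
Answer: -341730995/18279593738 ≈ -0.018695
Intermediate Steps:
(-75674 + 60710)/321294 - 9517/(-341362) = -14964*1/321294 - 9517*(-1/341362) = -2494/53549 + 9517/341362 = -341730995/18279593738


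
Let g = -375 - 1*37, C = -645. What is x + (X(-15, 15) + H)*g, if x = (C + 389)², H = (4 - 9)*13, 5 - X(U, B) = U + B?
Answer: 90256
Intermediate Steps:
X(U, B) = 5 - B - U (X(U, B) = 5 - (U + B) = 5 - (B + U) = 5 + (-B - U) = 5 - B - U)
H = -65 (H = -5*13 = -65)
g = -412 (g = -375 - 37 = -412)
x = 65536 (x = (-645 + 389)² = (-256)² = 65536)
x + (X(-15, 15) + H)*g = 65536 + ((5 - 1*15 - 1*(-15)) - 65)*(-412) = 65536 + ((5 - 15 + 15) - 65)*(-412) = 65536 + (5 - 65)*(-412) = 65536 - 60*(-412) = 65536 + 24720 = 90256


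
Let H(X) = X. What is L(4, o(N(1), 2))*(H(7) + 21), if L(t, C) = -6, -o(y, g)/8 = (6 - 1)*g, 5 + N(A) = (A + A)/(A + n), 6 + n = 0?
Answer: -168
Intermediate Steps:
n = -6 (n = -6 + 0 = -6)
N(A) = -5 + 2*A/(-6 + A) (N(A) = -5 + (A + A)/(A - 6) = -5 + (2*A)/(-6 + A) = -5 + 2*A/(-6 + A))
o(y, g) = -40*g (o(y, g) = -8*(6 - 1)*g = -40*g)
L(4, o(N(1), 2))*(H(7) + 21) = -6*(7 + 21) = -6*28 = -168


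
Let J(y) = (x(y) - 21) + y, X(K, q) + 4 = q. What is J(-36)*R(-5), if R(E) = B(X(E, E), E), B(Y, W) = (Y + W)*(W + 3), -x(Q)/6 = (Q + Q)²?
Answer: -872508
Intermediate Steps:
X(K, q) = -4 + q
x(Q) = -24*Q² (x(Q) = -6*(Q + Q)² = -6*4*Q² = -24*Q²)
B(Y, W) = (3 + W)*(W + Y) (B(Y, W) = (W + Y)*(3 + W) = (3 + W)*(W + Y))
R(E) = -12 + E² + 6*E + E*(-4 + E) (R(E) = E² + 3*E + 3*(-4 + E) + E*(-4 + E) = E² + 3*E + (-12 + 3*E) + E*(-4 + E) = -12 + E² + 6*E + E*(-4 + E))
J(y) = -21 + y - 24*y² (J(y) = (-24*y² - 21) + y = (-21 - 24*y²) + y = -21 + y - 24*y²)
J(-36)*R(-5) = (-21 - 36 - 24*(-36)²)*(-12 + 2*(-5) + 2*(-5)²) = (-21 - 36 - 24*1296)*(-12 - 10 + 2*25) = (-21 - 36 - 31104)*(-12 - 10 + 50) = -31161*28 = -872508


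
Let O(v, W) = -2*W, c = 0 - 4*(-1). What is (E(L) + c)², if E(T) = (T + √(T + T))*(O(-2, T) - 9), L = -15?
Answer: 83491 - 13062*I*√30 ≈ 83491.0 - 71544.0*I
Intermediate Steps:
c = 4 (c = 0 + 4 = 4)
E(T) = (-9 - 2*T)*(T + √2*√T) (E(T) = (T + √(T + T))*(-2*T - 9) = (T + √(2*T))*(-9 - 2*T) = (T + √2*√T)*(-9 - 2*T) = (-9 - 2*T)*(T + √2*√T))
(E(L) + c)² = ((-9*(-15) - 2*(-15)² - 9*√2*√(-15) - 2*√2*(-15)^(3/2)) + 4)² = ((135 - 2*225 - 9*√2*I*√15 - 2*√2*(-15*I*√15)) + 4)² = ((135 - 450 - 9*I*√30 + 30*I*√30) + 4)² = ((-315 + 21*I*√30) + 4)² = (-311 + 21*I*√30)²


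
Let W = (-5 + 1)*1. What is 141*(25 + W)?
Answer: 2961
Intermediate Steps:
W = -4 (W = -4*1 = -4)
141*(25 + W) = 141*(25 - 4) = 141*21 = 2961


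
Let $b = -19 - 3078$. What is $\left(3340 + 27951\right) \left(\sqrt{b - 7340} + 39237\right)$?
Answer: $1227764967 + 219037 i \sqrt{213} \approx 1.2278 \cdot 10^{9} + 3.1967 \cdot 10^{6} i$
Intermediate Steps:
$b = -3097$ ($b = -19 - 3078 = -3097$)
$\left(3340 + 27951\right) \left(\sqrt{b - 7340} + 39237\right) = \left(3340 + 27951\right) \left(\sqrt{-3097 - 7340} + 39237\right) = 31291 \left(\sqrt{-10437} + 39237\right) = 31291 \left(7 i \sqrt{213} + 39237\right) = 31291 \left(39237 + 7 i \sqrt{213}\right) = 1227764967 + 219037 i \sqrt{213}$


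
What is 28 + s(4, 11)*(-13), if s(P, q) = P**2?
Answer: -180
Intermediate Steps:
28 + s(4, 11)*(-13) = 28 + 4**2*(-13) = 28 + 16*(-13) = 28 - 208 = -180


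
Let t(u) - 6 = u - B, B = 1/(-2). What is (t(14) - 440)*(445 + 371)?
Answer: -342312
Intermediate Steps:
B = -½ ≈ -0.50000
t(u) = 13/2 + u (t(u) = 6 + (u - 1*(-½)) = 6 + (u + ½) = 6 + (½ + u) = 13/2 + u)
(t(14) - 440)*(445 + 371) = ((13/2 + 14) - 440)*(445 + 371) = (41/2 - 440)*816 = -839/2*816 = -342312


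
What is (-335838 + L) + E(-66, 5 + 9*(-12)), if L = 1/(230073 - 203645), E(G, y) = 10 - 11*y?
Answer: -8845319459/26428 ≈ -3.3470e+5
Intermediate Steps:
L = 1/26428 ≈ 3.7839e-5
(-335838 + L) + E(-66, 5 + 9*(-12)) = (-335838 + 1/26428) + (10 - 11*(5 + 9*(-12))) = -8875526663/26428 + (10 - 11*(5 - 108)) = -8875526663/26428 + (10 - 11*(-103)) = -8875526663/26428 + (10 + 1133) = -8875526663/26428 + 1143 = -8845319459/26428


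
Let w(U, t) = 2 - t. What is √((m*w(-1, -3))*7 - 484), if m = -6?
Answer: I*√694 ≈ 26.344*I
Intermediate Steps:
√((m*w(-1, -3))*7 - 484) = √(-6*(2 - 1*(-3))*7 - 484) = √(-6*(2 + 3)*7 - 484) = √(-6*5*7 - 484) = √(-30*7 - 484) = √(-210 - 484) = √(-694) = I*√694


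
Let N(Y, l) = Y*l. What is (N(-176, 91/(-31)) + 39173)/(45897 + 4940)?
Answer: 1230379/1575947 ≈ 0.78072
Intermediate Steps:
(N(-176, 91/(-31)) + 39173)/(45897 + 4940) = (-16016/(-31) + 39173)/(45897 + 4940) = (-16016*(-1)/31 + 39173)/50837 = (-176*(-91/31) + 39173)*(1/50837) = (16016/31 + 39173)*(1/50837) = (1230379/31)*(1/50837) = 1230379/1575947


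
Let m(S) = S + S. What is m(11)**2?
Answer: 484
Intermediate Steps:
m(S) = 2*S
m(11)**2 = (2*11)**2 = 22**2 = 484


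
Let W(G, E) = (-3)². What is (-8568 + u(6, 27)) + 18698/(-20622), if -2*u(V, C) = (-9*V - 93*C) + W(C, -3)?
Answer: -75176539/10311 ≈ -7290.9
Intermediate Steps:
W(G, E) = 9
u(V, C) = -9/2 + 9*V/2 + 93*C/2 (u(V, C) = -((-9*V - 93*C) + 9)/2 = -((-93*C - 9*V) + 9)/2 = -(9 - 93*C - 9*V)/2 = -9/2 + 9*V/2 + 93*C/2)
(-8568 + u(6, 27)) + 18698/(-20622) = (-8568 + (-9/2 + (9/2)*6 + (93/2)*27)) + 18698/(-20622) = (-8568 + (-9/2 + 27 + 2511/2)) + 18698*(-1/20622) = (-8568 + 1278) - 9349/10311 = -7290 - 9349/10311 = -75176539/10311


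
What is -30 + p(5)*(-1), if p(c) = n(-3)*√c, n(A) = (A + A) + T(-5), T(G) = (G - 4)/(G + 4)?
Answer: -30 - 3*√5 ≈ -36.708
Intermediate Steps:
T(G) = (-4 + G)/(4 + G)
n(A) = 9 + 2*A (n(A) = (A + A) + (-4 - 5)/(4 - 5) = 2*A - 9/(-1) = 2*A - 1*(-9) = 2*A + 9 = 9 + 2*A)
p(c) = 3*√c (p(c) = (9 + 2*(-3))*√c = (9 - 6)*√c = 3*√c)
-30 + p(5)*(-1) = -30 + (3*√5)*(-1) = -30 - 3*√5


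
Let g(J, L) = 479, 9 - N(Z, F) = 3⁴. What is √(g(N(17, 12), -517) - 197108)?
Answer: I*√196629 ≈ 443.43*I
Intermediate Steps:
N(Z, F) = -72 (N(Z, F) = 9 - 1*3⁴ = 9 - 1*81 = 9 - 81 = -72)
√(g(N(17, 12), -517) - 197108) = √(479 - 197108) = √(-196629) = I*√196629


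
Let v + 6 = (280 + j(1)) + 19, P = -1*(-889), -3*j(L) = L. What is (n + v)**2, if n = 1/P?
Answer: 609250497025/7112889 ≈ 85654.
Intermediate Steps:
j(L) = -L/3
P = 889
v = 878/3 (v = -6 + ((280 - 1/3*1) + 19) = -6 + ((280 - 1/3) + 19) = -6 + (839/3 + 19) = -6 + 896/3 = 878/3 ≈ 292.67)
n = 1/889 ≈ 0.0011249
(n + v)**2 = (1/889 + 878/3)**2 = (780545/2667)**2 = 609250497025/7112889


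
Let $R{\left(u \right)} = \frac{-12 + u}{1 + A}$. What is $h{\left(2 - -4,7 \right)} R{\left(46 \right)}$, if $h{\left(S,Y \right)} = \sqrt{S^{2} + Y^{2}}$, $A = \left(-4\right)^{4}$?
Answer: $\frac{34 \sqrt{85}}{257} \approx 1.2197$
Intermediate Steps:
$A = 256$
$R{\left(u \right)} = - \frac{12}{257} + \frac{u}{257}$ ($R{\left(u \right)} = \frac{-12 + u}{1 + 256} = \frac{-12 + u}{257} = \left(-12 + u\right) \frac{1}{257} = - \frac{12}{257} + \frac{u}{257}$)
$h{\left(2 - -4,7 \right)} R{\left(46 \right)} = \sqrt{\left(2 - -4\right)^{2} + 7^{2}} \left(- \frac{12}{257} + \frac{1}{257} \cdot 46\right) = \sqrt{\left(2 + 4\right)^{2} + 49} \left(- \frac{12}{257} + \frac{46}{257}\right) = \sqrt{6^{2} + 49} \cdot \frac{34}{257} = \sqrt{36 + 49} \cdot \frac{34}{257} = \sqrt{85} \cdot \frac{34}{257} = \frac{34 \sqrt{85}}{257}$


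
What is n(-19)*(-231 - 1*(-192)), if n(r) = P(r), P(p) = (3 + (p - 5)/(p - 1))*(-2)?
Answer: 1638/5 ≈ 327.60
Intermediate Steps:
P(p) = -6 - 2*(-5 + p)/(-1 + p) (P(p) = (3 + (-5 + p)/(-1 + p))*(-2) = -6 - 2*(-5 + p)/(-1 + p))
n(r) = 8*(2 - r)/(-1 + r)
n(-19)*(-231 - 1*(-192)) = (8*(2 - 1*(-19))/(-1 - 19))*(-231 - 1*(-192)) = (8*(2 + 19)/(-20))*(-231 + 192) = (8*(-1/20)*21)*(-39) = -42/5*(-39) = 1638/5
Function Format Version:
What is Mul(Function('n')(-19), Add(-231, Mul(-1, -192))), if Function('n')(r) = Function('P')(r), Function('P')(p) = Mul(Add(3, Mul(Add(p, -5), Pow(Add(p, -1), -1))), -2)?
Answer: Rational(1638, 5) ≈ 327.60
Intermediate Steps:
Function('P')(p) = Add(-6, Mul(-2, Pow(Add(-1, p), -1), Add(-5, p))) (Function('P')(p) = Mul(Add(3, Mul(Add(-5, p), Pow(Add(-1, p), -1))), -2) = Mul(Add(3, Mul(Pow(Add(-1, p), -1), Add(-5, p))), -2) = Add(-6, Mul(-2, Pow(Add(-1, p), -1), Add(-5, p))))
Function('n')(r) = Mul(8, Pow(Add(-1, r), -1), Add(2, Mul(-1, r)))
Mul(Function('n')(-19), Add(-231, Mul(-1, -192))) = Mul(Mul(8, Pow(Add(-1, -19), -1), Add(2, Mul(-1, -19))), Add(-231, Mul(-1, -192))) = Mul(Mul(8, Pow(-20, -1), Add(2, 19)), Add(-231, 192)) = Mul(Mul(8, Rational(-1, 20), 21), -39) = Mul(Rational(-42, 5), -39) = Rational(1638, 5)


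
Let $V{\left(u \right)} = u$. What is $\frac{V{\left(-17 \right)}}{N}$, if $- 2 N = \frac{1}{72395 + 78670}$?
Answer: $5136210$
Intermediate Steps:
$N = - \frac{1}{302130}$ ($N = - \frac{1}{2 \left(72395 + 78670\right)} = - \frac{1}{2 \cdot 151065} = \left(- \frac{1}{2}\right) \frac{1}{151065} = - \frac{1}{302130} \approx -3.3098 \cdot 10^{-6}$)
$\frac{V{\left(-17 \right)}}{N} = - \frac{17}{- \frac{1}{302130}} = \left(-17\right) \left(-302130\right) = 5136210$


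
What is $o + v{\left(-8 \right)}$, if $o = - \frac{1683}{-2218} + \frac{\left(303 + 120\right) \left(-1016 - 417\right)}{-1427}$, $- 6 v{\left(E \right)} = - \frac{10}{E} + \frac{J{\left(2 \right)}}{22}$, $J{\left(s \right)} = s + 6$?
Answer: $\frac{177673463443}{417791352} \approx 425.27$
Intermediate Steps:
$J{\left(s \right)} = 6 + s$
$v{\left(E \right)} = - \frac{2}{33} + \frac{5}{3 E}$ ($v{\left(E \right)} = - \frac{- \frac{10}{E} + \frac{6 + 2}{22}}{6} = - \frac{- \frac{10}{E} + 8 \cdot \frac{1}{22}}{6} = - \frac{- \frac{10}{E} + \frac{4}{11}}{6} = - \frac{\frac{4}{11} - \frac{10}{E}}{6} = - \frac{2}{33} + \frac{5}{3 E}$)
$o = \frac{1346862303}{3165086}$ ($o = \left(-1683\right) \left(- \frac{1}{2218}\right) + 423 \left(-1433\right) \left(- \frac{1}{1427}\right) = \frac{1683}{2218} - - \frac{606159}{1427} = \frac{1683}{2218} + \frac{606159}{1427} = \frac{1346862303}{3165086} \approx 425.54$)
$o + v{\left(-8 \right)} = \frac{1346862303}{3165086} + \frac{55 - -16}{33 \left(-8\right)} = \frac{1346862303}{3165086} + \frac{1}{33} \left(- \frac{1}{8}\right) \left(55 + 16\right) = \frac{1346862303}{3165086} + \frac{1}{33} \left(- \frac{1}{8}\right) 71 = \frac{1346862303}{3165086} - \frac{71}{264} = \frac{177673463443}{417791352}$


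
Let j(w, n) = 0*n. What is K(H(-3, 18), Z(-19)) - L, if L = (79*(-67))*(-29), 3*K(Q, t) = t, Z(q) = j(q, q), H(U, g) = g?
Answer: -153497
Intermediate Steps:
j(w, n) = 0
Z(q) = 0
K(Q, t) = t/3
L = 153497 (L = -5293*(-29) = 153497)
K(H(-3, 18), Z(-19)) - L = (⅓)*0 - 1*153497 = 0 - 153497 = -153497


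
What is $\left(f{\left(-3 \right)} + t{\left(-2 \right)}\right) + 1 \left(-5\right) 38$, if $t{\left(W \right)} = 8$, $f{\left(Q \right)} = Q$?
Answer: $-185$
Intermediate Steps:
$\left(f{\left(-3 \right)} + t{\left(-2 \right)}\right) + 1 \left(-5\right) 38 = \left(-3 + 8\right) + 1 \left(-5\right) 38 = 5 - 190 = -185$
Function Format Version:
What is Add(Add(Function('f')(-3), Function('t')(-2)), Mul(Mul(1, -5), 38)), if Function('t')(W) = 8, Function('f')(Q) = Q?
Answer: -185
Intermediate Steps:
Add(Add(Function('f')(-3), Function('t')(-2)), Mul(Mul(1, -5), 38)) = Add(Add(-3, 8), Mul(Mul(1, -5), 38)) = Add(5, Mul(-5, 38)) = Add(5, -190) = -185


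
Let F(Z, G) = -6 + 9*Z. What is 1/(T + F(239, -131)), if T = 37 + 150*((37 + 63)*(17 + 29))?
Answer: 1/692182 ≈ 1.4447e-6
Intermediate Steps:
T = 690037 (T = 37 + 150*(100*46) = 37 + 150*4600 = 37 + 690000 = 690037)
1/(T + F(239, -131)) = 1/(690037 + (-6 + 9*239)) = 1/(690037 + (-6 + 2151)) = 1/(690037 + 2145) = 1/692182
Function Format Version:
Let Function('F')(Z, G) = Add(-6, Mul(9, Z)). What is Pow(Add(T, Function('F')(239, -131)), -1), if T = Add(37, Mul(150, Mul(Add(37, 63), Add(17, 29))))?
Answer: Rational(1, 692182) ≈ 1.4447e-6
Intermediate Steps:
T = 690037 (T = Add(37, Mul(150, Mul(100, 46))) = Add(37, Mul(150, 4600)) = Add(37, 690000) = 690037)
Pow(Add(T, Function('F')(239, -131)), -1) = Pow(Add(690037, Add(-6, Mul(9, 239))), -1) = Pow(Add(690037, Add(-6, 2151)), -1) = Pow(Add(690037, 2145), -1) = Pow(692182, -1) = Rational(1, 692182)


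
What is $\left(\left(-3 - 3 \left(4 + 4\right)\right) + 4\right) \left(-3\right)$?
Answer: $69$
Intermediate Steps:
$\left(\left(-3 - 3 \left(4 + 4\right)\right) + 4\right) \left(-3\right) = \left(\left(-3 - 24\right) + 4\right) \left(-3\right) = \left(-27 + 4\right) \left(-3\right) = \left(-23\right) \left(-3\right) = 69$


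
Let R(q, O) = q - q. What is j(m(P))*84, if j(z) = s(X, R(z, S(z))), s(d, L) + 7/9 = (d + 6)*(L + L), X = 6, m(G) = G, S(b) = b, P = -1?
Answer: -196/3 ≈ -65.333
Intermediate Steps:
R(q, O) = 0
s(d, L) = -7/9 + 2*L*(6 + d) (s(d, L) = -7/9 + (d + 6)*(L + L) = -7/9 + (6 + d)*(2*L) = -7/9 + 2*L*(6 + d))
j(z) = -7/9 (j(z) = -7/9 + 12*0 + 2*0*6 = -7/9 + 0 + 0 = -7/9)
j(m(P))*84 = -7/9*84 = -196/3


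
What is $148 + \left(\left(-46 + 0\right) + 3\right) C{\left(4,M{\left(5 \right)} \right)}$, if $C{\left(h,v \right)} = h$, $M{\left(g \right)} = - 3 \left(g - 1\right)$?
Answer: $-24$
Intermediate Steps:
$M{\left(g \right)} = 3 - 3 g$ ($M{\left(g \right)} = - 3 \left(-1 + g\right) = 3 - 3 g$)
$148 + \left(\left(-46 + 0\right) + 3\right) C{\left(4,M{\left(5 \right)} \right)} = 148 + \left(\left(-46 + 0\right) + 3\right) 4 = 148 + \left(-46 + 3\right) 4 = 148 - 172 = -24$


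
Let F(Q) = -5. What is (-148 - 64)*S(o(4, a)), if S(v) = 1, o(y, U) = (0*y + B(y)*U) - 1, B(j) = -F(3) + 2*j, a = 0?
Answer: -212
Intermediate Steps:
B(j) = 5 + 2*j (B(j) = -1*(-5) + 2*j = 5 + 2*j)
o(y, U) = -1 + U*(5 + 2*y) (o(y, U) = (0*y + (5 + 2*y)*U) - 1 = (0 + U*(5 + 2*y)) - 1 = U*(5 + 2*y) - 1 = -1 + U*(5 + 2*y))
(-148 - 64)*S(o(4, a)) = (-148 - 64)*1 = -212*1 = -212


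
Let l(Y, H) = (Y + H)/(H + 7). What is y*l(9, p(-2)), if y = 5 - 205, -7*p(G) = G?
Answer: -13000/51 ≈ -254.90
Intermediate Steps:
p(G) = -G/7
y = -200
l(Y, H) = (H + Y)/(7 + H)
y*l(9, p(-2)) = -200*(-1/7*(-2) + 9)/(7 - 1/7*(-2)) = -200*(2/7 + 9)/(7 + 2/7) = -200*65/(51/7*7) = -1400*65/(51*7) = -200*65/51 = -13000/51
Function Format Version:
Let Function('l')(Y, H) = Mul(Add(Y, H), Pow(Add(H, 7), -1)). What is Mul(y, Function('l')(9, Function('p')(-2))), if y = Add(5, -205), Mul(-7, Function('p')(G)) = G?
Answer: Rational(-13000, 51) ≈ -254.90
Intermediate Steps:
Function('p')(G) = Mul(Rational(-1, 7), G)
y = -200
Function('l')(Y, H) = Mul(Pow(Add(7, H), -1), Add(H, Y)) (Function('l')(Y, H) = Mul(Add(H, Y), Pow(Add(7, H), -1)) = Mul(Pow(Add(7, H), -1), Add(H, Y)))
Mul(y, Function('l')(9, Function('p')(-2))) = Mul(-200, Mul(Pow(Add(7, Mul(Rational(-1, 7), -2)), -1), Add(Mul(Rational(-1, 7), -2), 9))) = Mul(-200, Mul(Pow(Add(7, Rational(2, 7)), -1), Add(Rational(2, 7), 9))) = Mul(-200, Mul(Pow(Rational(51, 7), -1), Rational(65, 7))) = Mul(-200, Mul(Rational(7, 51), Rational(65, 7))) = Mul(-200, Rational(65, 51)) = Rational(-13000, 51)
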